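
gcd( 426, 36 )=6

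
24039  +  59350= 83389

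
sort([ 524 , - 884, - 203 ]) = [-884,  -  203, 524]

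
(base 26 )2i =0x46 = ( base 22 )34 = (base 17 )42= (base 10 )70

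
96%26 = 18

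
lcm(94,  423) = 846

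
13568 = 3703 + 9865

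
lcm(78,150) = 1950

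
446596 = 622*718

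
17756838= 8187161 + 9569677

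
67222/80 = 840+11/40 = 840.27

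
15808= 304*52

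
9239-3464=5775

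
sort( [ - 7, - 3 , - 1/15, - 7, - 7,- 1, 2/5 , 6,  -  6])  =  [ - 7,- 7,  -  7, - 6, - 3, - 1,-1/15  ,  2/5, 6]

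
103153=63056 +40097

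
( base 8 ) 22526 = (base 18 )1b90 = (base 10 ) 9558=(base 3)111010000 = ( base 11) 71AA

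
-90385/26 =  - 90385/26  =  - 3476.35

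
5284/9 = 587 + 1/9 = 587.11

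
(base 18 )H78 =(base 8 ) 13012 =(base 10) 5642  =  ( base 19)fbi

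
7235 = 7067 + 168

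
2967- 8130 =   -  5163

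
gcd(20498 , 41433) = 1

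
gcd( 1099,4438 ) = 7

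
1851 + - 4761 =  - 2910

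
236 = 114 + 122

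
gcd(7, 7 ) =7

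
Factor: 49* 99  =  4851= 3^2*7^2*11^1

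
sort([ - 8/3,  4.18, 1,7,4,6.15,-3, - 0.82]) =[ - 3, - 8/3, - 0.82,1,4,  4.18,6.15,7] 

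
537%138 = 123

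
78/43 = 78/43 = 1.81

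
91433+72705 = 164138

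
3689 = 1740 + 1949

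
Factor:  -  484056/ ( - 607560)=243/305 =3^5*5^ ( - 1)*61^(-1) 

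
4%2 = 0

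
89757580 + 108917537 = 198675117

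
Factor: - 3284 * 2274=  -2^3*3^1*379^1*821^1=- 7467816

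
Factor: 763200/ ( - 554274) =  -2^5 * 5^2*7^(-1)*83^( - 1 ) = - 800/581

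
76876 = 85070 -8194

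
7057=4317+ 2740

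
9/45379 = 9/45379 = 0.00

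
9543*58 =553494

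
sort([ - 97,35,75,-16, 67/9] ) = [ - 97,-16,67/9,35, 75] 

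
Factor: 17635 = 5^1*3527^1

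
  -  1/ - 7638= 1/7638 = 0.00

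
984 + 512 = 1496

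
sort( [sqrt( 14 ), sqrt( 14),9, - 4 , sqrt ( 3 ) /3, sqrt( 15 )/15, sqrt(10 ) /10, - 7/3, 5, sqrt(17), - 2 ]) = [- 4, - 7/3, - 2,sqrt( 15 )/15,sqrt( 10)/10, sqrt( 3 ) /3, sqrt(14 ), sqrt ( 14 ),sqrt( 17 ),5, 9]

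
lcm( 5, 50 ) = 50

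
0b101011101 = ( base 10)349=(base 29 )C1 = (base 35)9Y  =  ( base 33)AJ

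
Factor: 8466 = 2^1*3^1*17^1*83^1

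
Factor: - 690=  -  2^1*3^1*5^1 *23^1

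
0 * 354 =0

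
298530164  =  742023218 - 443493054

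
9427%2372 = 2311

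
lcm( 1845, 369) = 1845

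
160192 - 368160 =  - 207968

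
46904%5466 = 3176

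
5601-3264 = 2337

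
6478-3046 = 3432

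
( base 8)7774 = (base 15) 132C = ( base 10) 4092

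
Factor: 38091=3^1*12697^1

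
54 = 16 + 38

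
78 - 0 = 78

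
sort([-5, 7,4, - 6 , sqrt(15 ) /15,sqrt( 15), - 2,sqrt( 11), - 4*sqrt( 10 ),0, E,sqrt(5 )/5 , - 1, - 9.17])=[ - 4*sqrt ( 10 ), - 9.17, - 6, - 5 ,  -  2, - 1,0,sqrt(15 ) /15,sqrt( 5 )/5 , E,sqrt(11),sqrt(15),4, 7]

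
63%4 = 3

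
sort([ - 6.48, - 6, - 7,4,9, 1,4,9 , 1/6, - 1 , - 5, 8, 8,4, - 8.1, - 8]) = [ - 8.1, - 8, - 7, - 6.48, - 6 , - 5, - 1,  1/6, 1, 4,4,4 , 8,8, 9,9 ] 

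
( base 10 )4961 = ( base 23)98g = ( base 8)11541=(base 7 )20315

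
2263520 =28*80840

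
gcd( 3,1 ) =1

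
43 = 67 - 24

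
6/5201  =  6/5201= 0.00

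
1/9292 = 1/9292 = 0.00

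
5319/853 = 6 + 201/853 =6.24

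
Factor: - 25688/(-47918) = 52/97 = 2^2*13^1*97^ ( - 1)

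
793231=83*9557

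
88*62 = 5456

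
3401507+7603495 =11005002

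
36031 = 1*36031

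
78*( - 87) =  - 6786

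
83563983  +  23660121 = 107224104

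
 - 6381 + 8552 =2171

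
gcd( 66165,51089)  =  1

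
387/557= 387/557 = 0.69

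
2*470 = 940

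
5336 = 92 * 58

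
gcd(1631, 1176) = 7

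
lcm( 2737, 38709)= 270963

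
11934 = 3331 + 8603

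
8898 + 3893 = 12791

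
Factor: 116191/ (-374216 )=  - 2^( - 3)*29^( - 1 ) * 1613^( - 1)*116191^1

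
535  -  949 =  - 414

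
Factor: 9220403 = 9220403^1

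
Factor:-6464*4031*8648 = -2^9*23^1 *29^1*47^1*101^1*139^1 = - 225335608832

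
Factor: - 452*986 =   -  445672 = - 2^3*17^1*29^1*113^1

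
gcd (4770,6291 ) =9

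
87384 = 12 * 7282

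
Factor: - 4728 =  - 2^3*3^1 * 197^1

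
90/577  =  90/577 = 0.16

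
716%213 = 77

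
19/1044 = 19/1044 = 0.02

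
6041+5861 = 11902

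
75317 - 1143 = 74174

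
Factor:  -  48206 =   -  2^1*24103^1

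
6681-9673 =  - 2992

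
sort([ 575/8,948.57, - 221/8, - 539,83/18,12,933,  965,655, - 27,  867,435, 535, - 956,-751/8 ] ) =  [ - 956, - 539,  -  751/8 , - 221/8,-27,83/18,12,575/8,435 , 535, 655,867, 933, 948.57, 965] 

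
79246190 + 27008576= 106254766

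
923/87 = 10 + 53/87 = 10.61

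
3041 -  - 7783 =10824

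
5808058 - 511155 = 5296903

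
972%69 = 6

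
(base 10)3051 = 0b101111101011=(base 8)5753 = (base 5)44201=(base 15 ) d86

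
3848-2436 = 1412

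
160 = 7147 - 6987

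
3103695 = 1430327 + 1673368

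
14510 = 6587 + 7923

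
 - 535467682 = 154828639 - 690296321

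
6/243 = 2/81 = 0.02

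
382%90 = 22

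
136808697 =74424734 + 62383963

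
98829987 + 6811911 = 105641898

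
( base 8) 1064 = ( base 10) 564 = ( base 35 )g4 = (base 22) 13e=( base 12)3b0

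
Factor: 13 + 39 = 2^2*13^1 =52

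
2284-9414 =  - 7130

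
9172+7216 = 16388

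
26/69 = 26/69 = 0.38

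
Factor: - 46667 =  - 23^1*2029^1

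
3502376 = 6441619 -2939243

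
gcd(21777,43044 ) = 51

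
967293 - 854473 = 112820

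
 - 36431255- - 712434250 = 676002995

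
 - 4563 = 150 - 4713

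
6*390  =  2340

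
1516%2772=1516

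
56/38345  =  56/38345 = 0.00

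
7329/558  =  2443/186 =13.13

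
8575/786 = 8575/786 = 10.91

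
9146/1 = 9146 = 9146.00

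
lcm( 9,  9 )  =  9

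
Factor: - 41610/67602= - 5^1*73^1*593^( - 1)  =  - 365/593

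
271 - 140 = 131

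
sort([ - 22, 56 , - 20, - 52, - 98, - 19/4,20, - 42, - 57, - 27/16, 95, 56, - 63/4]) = [ - 98 , - 57, - 52,-42, - 22, - 20, - 63/4, - 19/4, - 27/16, 20,56, 56 , 95]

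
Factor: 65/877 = 5^1*13^1*877^(  -  1) 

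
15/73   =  15/73 = 0.21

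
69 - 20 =49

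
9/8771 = 9/8771 = 0.00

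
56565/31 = 56565/31 = 1824.68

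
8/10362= 4/5181 = 0.00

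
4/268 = 1/67 = 0.01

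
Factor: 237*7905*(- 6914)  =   - 12953275290 = - 2^1*3^2 *5^1*17^1*31^1*79^1*3457^1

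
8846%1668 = 506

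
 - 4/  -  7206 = 2/3603 = 0.00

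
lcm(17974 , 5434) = 233662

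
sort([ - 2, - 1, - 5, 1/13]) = [ - 5, - 2, - 1, 1/13 ] 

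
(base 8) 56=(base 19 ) 28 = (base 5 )141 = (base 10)46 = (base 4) 232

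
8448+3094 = 11542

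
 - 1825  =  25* ( - 73)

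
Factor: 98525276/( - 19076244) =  - 24631319/4769061  =  - 3^ ( - 1)*11^( - 1 )*17^ ( - 1)*8501^(  -  1)*24631319^1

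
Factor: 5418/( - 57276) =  - 2^(-1 )*7^1 * 37^ (  -  1) = - 7/74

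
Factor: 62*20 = 2^3*5^1*31^1 = 1240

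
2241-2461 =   -  220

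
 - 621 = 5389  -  6010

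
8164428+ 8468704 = 16633132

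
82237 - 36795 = 45442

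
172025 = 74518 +97507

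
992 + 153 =1145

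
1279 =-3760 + 5039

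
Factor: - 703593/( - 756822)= 21321/22934 =2^( - 1)*3^2 * 23^1 *103^1*11467^ ( - 1) 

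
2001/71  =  2001/71  =  28.18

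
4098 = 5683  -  1585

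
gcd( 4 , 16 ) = 4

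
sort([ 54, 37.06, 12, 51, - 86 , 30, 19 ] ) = [ - 86, 12, 19,30,  37.06, 51, 54 ]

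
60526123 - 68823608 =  - 8297485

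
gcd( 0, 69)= 69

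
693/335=2 + 23/335 = 2.07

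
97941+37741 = 135682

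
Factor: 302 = 2^1 *151^1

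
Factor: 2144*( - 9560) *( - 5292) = 2^10 * 3^3  *5^1*7^2*67^1*239^1  =  108468218880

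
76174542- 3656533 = 72518009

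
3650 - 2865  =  785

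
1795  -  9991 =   -  8196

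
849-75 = 774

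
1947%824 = 299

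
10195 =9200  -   - 995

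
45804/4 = 11451 = 11451.00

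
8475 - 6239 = 2236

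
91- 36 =55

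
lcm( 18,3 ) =18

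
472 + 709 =1181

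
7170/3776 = 1  +  1697/1888=1.90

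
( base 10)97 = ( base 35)2r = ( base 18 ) 57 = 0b1100001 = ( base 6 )241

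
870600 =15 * 58040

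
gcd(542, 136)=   2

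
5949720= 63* 94440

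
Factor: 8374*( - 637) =-5334238 = - 2^1* 7^2*13^1*53^1*79^1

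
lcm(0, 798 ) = 0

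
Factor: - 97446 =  - 2^1 * 3^1 * 109^1*149^1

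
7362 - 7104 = 258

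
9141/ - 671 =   -  831/61 = - 13.62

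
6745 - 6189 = 556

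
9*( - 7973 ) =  - 71757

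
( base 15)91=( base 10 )136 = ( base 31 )4C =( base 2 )10001000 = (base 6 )344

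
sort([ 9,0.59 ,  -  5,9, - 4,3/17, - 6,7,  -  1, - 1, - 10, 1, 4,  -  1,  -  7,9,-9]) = [ - 10 ,  -  9, -7, - 6, - 5,  -  4, - 1, - 1, - 1,  3/17, 0.59 , 1,4 , 7,9,9,9]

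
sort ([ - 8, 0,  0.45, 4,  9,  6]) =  [ - 8, 0,0.45,4, 6,9]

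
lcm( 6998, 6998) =6998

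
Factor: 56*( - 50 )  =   - 2800 = - 2^4*5^2*7^1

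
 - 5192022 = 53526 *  ( - 97 )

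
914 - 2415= - 1501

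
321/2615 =321/2615 = 0.12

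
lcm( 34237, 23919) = 1746087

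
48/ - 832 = -1 + 49/52 =- 0.06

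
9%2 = 1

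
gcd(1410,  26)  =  2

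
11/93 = 11/93 = 0.12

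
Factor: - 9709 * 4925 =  - 5^2*7^1*19^1*73^1*197^1 = - 47816825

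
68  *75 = 5100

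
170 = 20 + 150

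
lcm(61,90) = 5490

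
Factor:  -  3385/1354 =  - 2^( - 1)*5^1  =  - 5/2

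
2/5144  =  1/2572 = 0.00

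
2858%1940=918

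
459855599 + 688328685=1148184284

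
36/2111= 36/2111 = 0.02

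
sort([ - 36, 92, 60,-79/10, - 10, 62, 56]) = [ - 36, - 10, - 79/10,56, 60,  62, 92]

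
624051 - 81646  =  542405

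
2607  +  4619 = 7226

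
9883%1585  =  373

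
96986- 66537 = 30449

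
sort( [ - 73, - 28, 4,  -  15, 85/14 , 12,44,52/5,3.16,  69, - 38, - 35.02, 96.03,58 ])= [ - 73, - 38 , - 35.02, - 28 , - 15,  3.16,4,85/14, 52/5,  12, 44, 58, 69, 96.03]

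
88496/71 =1246 + 30/71 = 1246.42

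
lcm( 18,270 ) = 270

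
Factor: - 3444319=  - 17^1*23^2*383^1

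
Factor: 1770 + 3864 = 2^1*3^2*313^1 = 5634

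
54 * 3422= 184788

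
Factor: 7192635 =3^1*5^1 * 479509^1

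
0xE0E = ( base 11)2781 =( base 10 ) 3598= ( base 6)24354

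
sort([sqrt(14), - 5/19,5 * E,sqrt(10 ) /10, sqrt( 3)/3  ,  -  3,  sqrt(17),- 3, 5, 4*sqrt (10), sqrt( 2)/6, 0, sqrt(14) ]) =[ - 3,-3,-5/19, 0, sqrt(2)/6,sqrt(10)/10, sqrt ( 3 ) /3, sqrt ( 14), sqrt( 14),sqrt( 17), 5,4*sqrt( 10),  5*E]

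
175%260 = 175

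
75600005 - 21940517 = 53659488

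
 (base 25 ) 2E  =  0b1000000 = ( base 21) 31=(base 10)64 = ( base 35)1t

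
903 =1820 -917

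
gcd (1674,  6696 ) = 1674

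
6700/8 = 1675/2  =  837.50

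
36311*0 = 0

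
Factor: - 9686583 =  - 3^2* 17^1*63311^1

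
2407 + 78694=81101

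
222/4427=222/4427 = 0.05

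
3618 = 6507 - 2889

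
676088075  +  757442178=1433530253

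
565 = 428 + 137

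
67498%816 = 586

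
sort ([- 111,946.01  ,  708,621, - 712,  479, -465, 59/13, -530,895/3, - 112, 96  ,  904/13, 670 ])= [  -  712,-530,  -  465,  -  112, - 111, 59/13, 904/13, 96, 895/3, 479, 621,  670, 708, 946.01 ]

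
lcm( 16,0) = 0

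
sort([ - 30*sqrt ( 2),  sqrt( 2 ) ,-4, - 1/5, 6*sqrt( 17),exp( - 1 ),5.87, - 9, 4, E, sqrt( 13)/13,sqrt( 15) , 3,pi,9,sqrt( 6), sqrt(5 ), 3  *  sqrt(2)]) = [- 30*sqrt( 2), - 9, - 4, - 1/5 , sqrt( 13 )/13,exp(-1),sqrt( 2),sqrt( 5 ),sqrt(6), E,3,pi,sqrt(15), 4  ,  3*sqrt ( 2 ) , 5.87, 9,6*sqrt (17 )]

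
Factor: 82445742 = 2^1 * 3^3 * 881^1*1733^1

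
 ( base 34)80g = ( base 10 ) 9264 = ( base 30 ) a8o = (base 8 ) 22060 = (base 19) 16CB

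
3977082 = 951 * 4182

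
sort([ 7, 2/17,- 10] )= [ - 10, 2/17, 7]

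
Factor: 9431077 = 101^1*  93377^1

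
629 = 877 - 248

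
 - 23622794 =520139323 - 543762117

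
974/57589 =974/57589 = 0.02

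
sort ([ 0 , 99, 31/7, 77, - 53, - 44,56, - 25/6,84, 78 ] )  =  [ - 53, - 44, -25/6, 0, 31/7 , 56, 77,78,  84, 99 ] 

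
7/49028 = 1/7004  =  0.00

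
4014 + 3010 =7024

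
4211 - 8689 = -4478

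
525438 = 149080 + 376358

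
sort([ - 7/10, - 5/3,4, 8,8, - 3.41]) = [ - 3.41,-5/3,-7/10,4, 8,8 ]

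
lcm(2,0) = 0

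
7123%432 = 211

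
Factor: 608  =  2^5*19^1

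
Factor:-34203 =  - 3^1*13^1*877^1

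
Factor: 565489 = 565489^1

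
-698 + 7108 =6410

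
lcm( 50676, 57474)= 4712868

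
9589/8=1198 + 5/8 = 1198.62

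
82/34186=41/17093 = 0.00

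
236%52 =28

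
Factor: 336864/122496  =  2^( - 2)*11^1 =11/4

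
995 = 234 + 761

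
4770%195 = 90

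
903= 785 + 118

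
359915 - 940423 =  - 580508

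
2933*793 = 2325869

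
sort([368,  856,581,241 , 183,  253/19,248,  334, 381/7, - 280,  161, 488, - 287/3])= [ - 280, - 287/3 , 253/19,381/7,161,183, 241,248, 334, 368, 488, 581, 856]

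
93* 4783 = 444819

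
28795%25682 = 3113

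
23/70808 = 23/70808 = 0.00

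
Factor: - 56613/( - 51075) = 3^(-1 )*5^( - 2)*113^1*167^1 * 227^( - 1) = 18871/17025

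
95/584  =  95/584=0.16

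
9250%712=706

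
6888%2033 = 789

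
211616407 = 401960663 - 190344256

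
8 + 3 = 11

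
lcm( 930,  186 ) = 930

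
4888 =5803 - 915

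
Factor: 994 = 2^1*7^1*71^1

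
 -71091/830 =-71091/830 = - 85.65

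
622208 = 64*9722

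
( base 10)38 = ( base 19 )20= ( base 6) 102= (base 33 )15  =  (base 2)100110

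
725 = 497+228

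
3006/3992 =1503/1996 = 0.75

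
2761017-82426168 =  - 79665151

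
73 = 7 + 66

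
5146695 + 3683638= 8830333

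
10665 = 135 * 79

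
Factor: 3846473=29^1*132637^1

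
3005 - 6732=-3727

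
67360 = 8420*8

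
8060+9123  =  17183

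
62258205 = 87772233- 25514028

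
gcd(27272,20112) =8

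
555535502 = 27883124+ 527652378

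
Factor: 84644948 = 2^2*21161237^1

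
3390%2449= 941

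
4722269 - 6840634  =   - 2118365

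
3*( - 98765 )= -296295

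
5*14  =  70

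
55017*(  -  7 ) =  -385119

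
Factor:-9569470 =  - 2^1*5^1*17^1*181^1 * 311^1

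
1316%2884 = 1316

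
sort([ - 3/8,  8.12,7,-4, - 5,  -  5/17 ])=[ - 5, - 4, - 3/8, - 5/17, 7,8.12 ]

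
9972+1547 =11519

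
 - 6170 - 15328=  - 21498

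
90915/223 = 90915/223  =  407.69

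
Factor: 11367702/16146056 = 5683851/8073028 = 2^ ( - 2)*3^4*17^( - 1)*47^1 *227^ ( - 1 )*523^(- 1)*1493^1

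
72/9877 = 72/9877 = 0.01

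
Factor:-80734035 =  - 3^1*  5^1 * 607^1*8867^1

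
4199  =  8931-4732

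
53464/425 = 53464/425 = 125.80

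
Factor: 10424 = 2^3*1303^1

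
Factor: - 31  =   - 31^1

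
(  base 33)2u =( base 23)44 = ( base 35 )2q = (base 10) 96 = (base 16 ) 60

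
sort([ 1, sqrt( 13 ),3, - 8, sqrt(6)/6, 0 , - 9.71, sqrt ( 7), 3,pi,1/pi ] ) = [ - 9.71, - 8, 0, 1/pi, sqrt(6)/6, 1, sqrt( 7), 3,3, pi,sqrt(13)] 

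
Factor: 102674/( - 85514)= -359/299 = - 13^( - 1)*23^( - 1)  *  359^1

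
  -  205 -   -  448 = 243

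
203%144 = 59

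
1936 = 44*44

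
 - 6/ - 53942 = 3/26971 = 0.00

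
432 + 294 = 726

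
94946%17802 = 5936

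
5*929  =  4645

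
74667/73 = 74667/73 = 1022.84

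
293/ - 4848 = -1 + 4555/4848 = - 0.06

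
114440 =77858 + 36582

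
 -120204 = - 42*2862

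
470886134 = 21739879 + 449146255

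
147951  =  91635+56316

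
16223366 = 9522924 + 6700442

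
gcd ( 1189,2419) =41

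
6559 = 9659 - 3100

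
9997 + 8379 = 18376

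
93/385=93/385=0.24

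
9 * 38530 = 346770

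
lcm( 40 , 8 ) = 40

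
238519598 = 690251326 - 451731728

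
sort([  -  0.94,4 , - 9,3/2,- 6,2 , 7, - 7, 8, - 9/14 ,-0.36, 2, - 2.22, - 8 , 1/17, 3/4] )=[ - 9, - 8,-7, - 6, - 2.22,-0.94, - 9/14, - 0.36 , 1/17,3/4,3/2,2,2, 4,  7, 8] 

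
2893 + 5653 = 8546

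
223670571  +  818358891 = 1042029462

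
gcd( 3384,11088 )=72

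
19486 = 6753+12733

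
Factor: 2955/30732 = 5/52 = 2^(- 2 ) * 5^1*13^( - 1) 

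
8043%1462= 733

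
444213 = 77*5769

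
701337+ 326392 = 1027729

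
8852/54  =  163  +  25/27 = 163.93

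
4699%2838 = 1861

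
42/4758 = 7/793 = 0.01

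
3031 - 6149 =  -3118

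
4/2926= 2/1463  =  0.00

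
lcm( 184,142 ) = 13064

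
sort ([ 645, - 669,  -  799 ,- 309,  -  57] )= [ - 799, - 669,- 309,-57,645] 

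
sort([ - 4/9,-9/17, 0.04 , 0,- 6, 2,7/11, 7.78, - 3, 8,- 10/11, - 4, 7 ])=[-6,-4,-3, - 10/11,-9/17, - 4/9,0 , 0.04,7/11, 2, 7, 7.78, 8]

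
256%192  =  64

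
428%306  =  122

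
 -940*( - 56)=52640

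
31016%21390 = 9626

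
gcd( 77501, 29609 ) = 1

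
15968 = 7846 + 8122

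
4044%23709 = 4044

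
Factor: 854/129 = 2^1*3^(-1 )*7^1*43^ ( - 1)*61^1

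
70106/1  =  70106  =  70106.00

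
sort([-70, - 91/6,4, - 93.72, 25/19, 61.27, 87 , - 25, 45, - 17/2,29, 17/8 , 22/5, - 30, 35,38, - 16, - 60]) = [-93.72, - 70,-60, - 30, - 25, - 16, - 91/6,-17/2 , 25/19,17/8,4,  22/5, 29,35, 38,45,61.27 , 87]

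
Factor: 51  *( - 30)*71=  - 2^1*3^2*5^1*17^1*71^1  =  - 108630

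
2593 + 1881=4474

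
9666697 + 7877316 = 17544013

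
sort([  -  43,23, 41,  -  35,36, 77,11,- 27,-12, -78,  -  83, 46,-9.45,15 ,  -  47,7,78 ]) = [  -  83, - 78, - 47,-43,  -  35, - 27,  -  12, -9.45,7,11,15,23,  36,41,  46,77,78]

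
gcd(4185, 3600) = 45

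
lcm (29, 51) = 1479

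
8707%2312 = 1771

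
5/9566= 5/9566= 0.00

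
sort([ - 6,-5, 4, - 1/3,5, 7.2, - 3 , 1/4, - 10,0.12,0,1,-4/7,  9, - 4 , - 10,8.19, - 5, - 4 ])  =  [  -  10, - 10,  -  6, - 5, - 5,  -  4 ,  -  4,  -  3 ,-4/7, - 1/3 , 0, 0.12, 1/4,1 , 4,  5,7.2,8.19,9 ] 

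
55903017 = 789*70853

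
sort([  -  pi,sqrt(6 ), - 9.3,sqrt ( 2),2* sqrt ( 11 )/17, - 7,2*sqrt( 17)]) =[- 9.3, - 7, -pi,2*sqrt( 11 )/17, sqrt( 2 ), sqrt(6 ),2 * sqrt( 17)]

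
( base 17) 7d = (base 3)11220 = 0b10000100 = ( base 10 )132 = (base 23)5h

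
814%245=79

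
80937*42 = 3399354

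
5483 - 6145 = -662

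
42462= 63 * 674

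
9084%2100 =684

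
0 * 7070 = 0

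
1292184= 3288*393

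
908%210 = 68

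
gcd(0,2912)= 2912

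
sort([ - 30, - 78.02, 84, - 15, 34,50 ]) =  [ - 78.02, - 30, - 15, 34, 50,84 ]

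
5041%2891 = 2150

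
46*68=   3128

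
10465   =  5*2093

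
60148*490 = 29472520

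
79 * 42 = 3318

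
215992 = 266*812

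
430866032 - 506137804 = -75271772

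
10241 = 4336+5905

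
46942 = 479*98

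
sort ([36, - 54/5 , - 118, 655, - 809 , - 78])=[-809,-118, - 78,-54/5 , 36, 655]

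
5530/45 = 122 + 8/9  =  122.89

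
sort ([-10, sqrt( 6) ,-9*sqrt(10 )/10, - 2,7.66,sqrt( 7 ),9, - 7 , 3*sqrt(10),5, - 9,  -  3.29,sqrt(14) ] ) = [ - 10, - 9, - 7,-3.29, -9* sqrt(10) /10,-2 , sqrt(6 ), sqrt(7), sqrt( 14), 5, 7.66, 9,3*sqrt(10)]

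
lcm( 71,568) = 568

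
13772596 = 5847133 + 7925463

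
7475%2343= 446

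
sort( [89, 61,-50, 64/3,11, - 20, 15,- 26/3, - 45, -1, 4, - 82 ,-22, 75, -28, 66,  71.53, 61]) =[ - 82, - 50 , - 45,-28,-22,- 20,-26/3, - 1, 4, 11,15,64/3,  61, 61 , 66, 71.53, 75, 89] 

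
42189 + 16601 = 58790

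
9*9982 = 89838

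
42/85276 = 21/42638= 0.00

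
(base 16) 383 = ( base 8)1603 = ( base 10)899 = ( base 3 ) 1020022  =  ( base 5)12044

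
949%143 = 91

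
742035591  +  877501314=1619536905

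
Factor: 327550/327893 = 2^1*5^2*131^ ( - 1 )*2503^( - 1 )* 6551^1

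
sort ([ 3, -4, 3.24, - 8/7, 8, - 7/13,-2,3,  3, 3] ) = [  -  4, - 2, - 8/7, - 7/13 , 3,3, 3,3, 3.24,  8 ]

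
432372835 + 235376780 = 667749615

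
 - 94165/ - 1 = 94165  +  0/1 = 94165.00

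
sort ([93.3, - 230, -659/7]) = [ - 230, - 659/7, 93.3]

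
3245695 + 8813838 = 12059533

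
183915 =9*20435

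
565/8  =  565/8 = 70.62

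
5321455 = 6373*835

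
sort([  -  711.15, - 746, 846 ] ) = [ - 746, - 711.15, 846 ] 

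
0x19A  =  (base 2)110011010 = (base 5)3120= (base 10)410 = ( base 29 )e4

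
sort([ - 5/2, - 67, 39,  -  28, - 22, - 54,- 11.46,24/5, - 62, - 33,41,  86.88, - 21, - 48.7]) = [-67, - 62, - 54, - 48.7,-33, - 28, - 22, - 21, - 11.46 , - 5/2,24/5,39, 41,86.88]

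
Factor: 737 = 11^1*67^1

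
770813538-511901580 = 258911958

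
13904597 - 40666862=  - 26762265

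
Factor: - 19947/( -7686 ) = 2^( - 1 )*3^( - 1 )* 7^( - 1 )*109^1 = 109/42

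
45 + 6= 51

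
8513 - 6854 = 1659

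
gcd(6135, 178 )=1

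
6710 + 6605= 13315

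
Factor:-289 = - 17^2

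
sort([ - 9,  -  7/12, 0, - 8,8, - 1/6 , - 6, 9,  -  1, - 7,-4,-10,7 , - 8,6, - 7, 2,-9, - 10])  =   [ - 10,-10, - 9,-9, -8, - 8 , - 7 , - 7 , - 6, - 4, - 1, - 7/12, - 1/6, 0 , 2, 6,7,  8,9 ] 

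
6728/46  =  3364/23 = 146.26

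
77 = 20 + 57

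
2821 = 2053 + 768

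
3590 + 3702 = 7292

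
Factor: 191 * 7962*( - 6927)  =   - 2^1*3^2*191^1*1327^1*2309^1 =-  10534179834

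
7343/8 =7343/8 = 917.88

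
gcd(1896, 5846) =158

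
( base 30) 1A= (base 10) 40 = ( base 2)101000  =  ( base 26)1e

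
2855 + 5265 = 8120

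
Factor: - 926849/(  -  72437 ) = 7^1*11^1*17^ ( - 1 ) * 4261^( - 1)*12037^1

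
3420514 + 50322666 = 53743180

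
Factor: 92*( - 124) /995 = -2^4 *5^ ( - 1)*23^1*31^1*199^( - 1) = -11408/995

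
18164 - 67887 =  - 49723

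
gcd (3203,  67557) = 1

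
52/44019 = 52/44019=0.00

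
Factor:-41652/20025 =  - 52/25 = -2^2*5^(- 2)*13^1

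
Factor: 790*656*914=473671360 = 2^6*5^1 * 41^1*79^1*457^1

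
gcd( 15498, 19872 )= 54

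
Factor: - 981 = - 3^2*109^1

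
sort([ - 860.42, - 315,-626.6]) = [ - 860.42, - 626.6,- 315]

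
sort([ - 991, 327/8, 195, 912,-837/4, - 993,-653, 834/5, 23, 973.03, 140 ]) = [-993,- 991, - 653, - 837/4, 23,327/8 , 140,834/5,195,912, 973.03]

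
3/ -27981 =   -  1 +9326/9327  =  - 0.00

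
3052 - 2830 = 222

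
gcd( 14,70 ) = 14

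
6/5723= 6/5723 = 0.00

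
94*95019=8931786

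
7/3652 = 7/3652  =  0.00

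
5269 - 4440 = 829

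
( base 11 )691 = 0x33a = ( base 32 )pq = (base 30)RG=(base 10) 826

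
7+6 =13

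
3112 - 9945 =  - 6833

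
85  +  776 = 861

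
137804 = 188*733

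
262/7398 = 131/3699= 0.04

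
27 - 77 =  - 50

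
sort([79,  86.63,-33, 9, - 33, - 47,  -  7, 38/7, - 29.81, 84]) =[-47,  -  33, -33, - 29.81,-7,38/7, 9,  79, 84,86.63] 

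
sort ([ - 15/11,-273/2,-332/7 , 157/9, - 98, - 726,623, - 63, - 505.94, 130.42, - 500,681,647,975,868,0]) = [ - 726,-505.94, - 500, - 273/2,  -  98, - 63, -332/7, - 15/11 , 0,  157/9, 130.42,623,647,681, 868,  975 ]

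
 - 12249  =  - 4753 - 7496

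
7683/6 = 2561/2 = 1280.50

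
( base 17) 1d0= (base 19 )17G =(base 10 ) 510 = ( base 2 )111111110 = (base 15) 240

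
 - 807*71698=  - 57860286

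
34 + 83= 117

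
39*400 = 15600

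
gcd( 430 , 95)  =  5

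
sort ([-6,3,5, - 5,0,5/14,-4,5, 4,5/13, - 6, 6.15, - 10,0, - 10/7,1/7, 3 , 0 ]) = [ - 10, - 6, - 6, - 5, - 4, - 10/7,  0, 0, 0, 1/7,5/14,5/13,3,3,4,5, 5, 6.15] 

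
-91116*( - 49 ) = 4464684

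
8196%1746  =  1212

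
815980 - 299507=516473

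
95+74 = 169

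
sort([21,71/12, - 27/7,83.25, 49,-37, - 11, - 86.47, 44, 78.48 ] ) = [ -86.47,  -  37, - 11,- 27/7,71/12,21, 44, 49,78.48,83.25 ]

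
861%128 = 93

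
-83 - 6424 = -6507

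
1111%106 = 51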